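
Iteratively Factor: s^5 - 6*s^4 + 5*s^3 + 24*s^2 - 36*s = (s - 3)*(s^4 - 3*s^3 - 4*s^2 + 12*s) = (s - 3)*(s + 2)*(s^3 - 5*s^2 + 6*s) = (s - 3)^2*(s + 2)*(s^2 - 2*s) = (s - 3)^2*(s - 2)*(s + 2)*(s)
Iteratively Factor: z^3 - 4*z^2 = (z)*(z^2 - 4*z) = z^2*(z - 4)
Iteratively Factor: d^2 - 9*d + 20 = (d - 4)*(d - 5)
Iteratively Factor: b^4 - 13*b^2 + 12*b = (b + 4)*(b^3 - 4*b^2 + 3*b) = (b - 1)*(b + 4)*(b^2 - 3*b) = (b - 3)*(b - 1)*(b + 4)*(b)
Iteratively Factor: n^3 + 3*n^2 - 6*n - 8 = (n + 1)*(n^2 + 2*n - 8) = (n - 2)*(n + 1)*(n + 4)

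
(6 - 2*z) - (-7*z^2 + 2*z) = 7*z^2 - 4*z + 6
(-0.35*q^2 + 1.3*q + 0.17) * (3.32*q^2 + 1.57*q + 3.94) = -1.162*q^4 + 3.7665*q^3 + 1.2264*q^2 + 5.3889*q + 0.6698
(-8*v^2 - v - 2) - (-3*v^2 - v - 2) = -5*v^2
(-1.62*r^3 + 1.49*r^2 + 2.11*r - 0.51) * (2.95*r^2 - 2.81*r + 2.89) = -4.779*r^5 + 8.9477*r^4 - 2.6442*r^3 - 3.1275*r^2 + 7.531*r - 1.4739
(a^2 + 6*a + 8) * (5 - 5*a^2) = -5*a^4 - 30*a^3 - 35*a^2 + 30*a + 40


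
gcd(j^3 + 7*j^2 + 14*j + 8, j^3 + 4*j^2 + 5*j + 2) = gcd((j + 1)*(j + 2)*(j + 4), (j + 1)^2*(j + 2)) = j^2 + 3*j + 2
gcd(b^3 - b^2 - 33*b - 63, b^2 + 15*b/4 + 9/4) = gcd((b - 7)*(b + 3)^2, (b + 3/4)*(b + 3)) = b + 3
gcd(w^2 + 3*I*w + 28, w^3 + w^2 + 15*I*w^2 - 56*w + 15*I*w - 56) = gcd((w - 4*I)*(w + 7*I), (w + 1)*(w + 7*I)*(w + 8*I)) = w + 7*I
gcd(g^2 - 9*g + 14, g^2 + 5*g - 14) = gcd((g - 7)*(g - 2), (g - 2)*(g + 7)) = g - 2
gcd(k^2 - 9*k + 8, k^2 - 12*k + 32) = k - 8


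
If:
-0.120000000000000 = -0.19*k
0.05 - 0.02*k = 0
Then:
No Solution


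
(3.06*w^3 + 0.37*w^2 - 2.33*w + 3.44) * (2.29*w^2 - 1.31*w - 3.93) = 7.0074*w^5 - 3.1613*w^4 - 17.8462*w^3 + 9.4758*w^2 + 4.6505*w - 13.5192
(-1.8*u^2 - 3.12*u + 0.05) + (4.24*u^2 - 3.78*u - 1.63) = 2.44*u^2 - 6.9*u - 1.58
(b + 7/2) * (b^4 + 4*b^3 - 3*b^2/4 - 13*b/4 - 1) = b^5 + 15*b^4/2 + 53*b^3/4 - 47*b^2/8 - 99*b/8 - 7/2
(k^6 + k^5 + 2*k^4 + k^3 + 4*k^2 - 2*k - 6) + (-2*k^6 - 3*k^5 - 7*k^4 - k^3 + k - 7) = -k^6 - 2*k^5 - 5*k^4 + 4*k^2 - k - 13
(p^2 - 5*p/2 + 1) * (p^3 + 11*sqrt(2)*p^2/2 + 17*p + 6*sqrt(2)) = p^5 - 5*p^4/2 + 11*sqrt(2)*p^4/2 - 55*sqrt(2)*p^3/4 + 18*p^3 - 85*p^2/2 + 23*sqrt(2)*p^2/2 - 15*sqrt(2)*p + 17*p + 6*sqrt(2)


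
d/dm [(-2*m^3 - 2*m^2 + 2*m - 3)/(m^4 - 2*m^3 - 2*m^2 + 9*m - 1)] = (2*m^6 + 4*m^5 - 6*m^4 - 16*m^3 - 26*m^2 - 8*m + 25)/(m^8 - 4*m^7 + 26*m^5 - 34*m^4 - 32*m^3 + 85*m^2 - 18*m + 1)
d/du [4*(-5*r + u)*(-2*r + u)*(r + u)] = 12*r^2 - 48*r*u + 12*u^2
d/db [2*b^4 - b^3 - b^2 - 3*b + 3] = 8*b^3 - 3*b^2 - 2*b - 3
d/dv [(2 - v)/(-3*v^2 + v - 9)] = (3*v^2 - v - (v - 2)*(6*v - 1) + 9)/(3*v^2 - v + 9)^2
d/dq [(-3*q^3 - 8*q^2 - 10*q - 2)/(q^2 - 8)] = (-3*q^4 + 82*q^2 + 132*q + 80)/(q^4 - 16*q^2 + 64)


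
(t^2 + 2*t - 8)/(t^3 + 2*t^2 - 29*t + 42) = (t + 4)/(t^2 + 4*t - 21)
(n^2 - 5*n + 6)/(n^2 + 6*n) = (n^2 - 5*n + 6)/(n*(n + 6))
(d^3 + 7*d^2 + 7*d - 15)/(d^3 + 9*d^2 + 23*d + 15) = (d - 1)/(d + 1)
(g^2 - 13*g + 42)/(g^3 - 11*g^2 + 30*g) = (g - 7)/(g*(g - 5))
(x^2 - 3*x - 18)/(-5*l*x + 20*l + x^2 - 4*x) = (-x^2 + 3*x + 18)/(5*l*x - 20*l - x^2 + 4*x)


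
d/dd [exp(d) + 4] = exp(d)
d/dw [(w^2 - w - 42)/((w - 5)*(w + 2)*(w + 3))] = (-w^4 + 2*w^3 + 107*w^2 - 60*w - 768)/(w^6 - 38*w^4 - 60*w^3 + 361*w^2 + 1140*w + 900)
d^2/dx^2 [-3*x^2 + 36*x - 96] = -6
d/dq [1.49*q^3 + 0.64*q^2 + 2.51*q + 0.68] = 4.47*q^2 + 1.28*q + 2.51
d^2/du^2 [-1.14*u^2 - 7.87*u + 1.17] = -2.28000000000000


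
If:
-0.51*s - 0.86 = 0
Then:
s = -1.69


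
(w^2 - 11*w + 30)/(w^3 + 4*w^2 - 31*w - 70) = (w - 6)/(w^2 + 9*w + 14)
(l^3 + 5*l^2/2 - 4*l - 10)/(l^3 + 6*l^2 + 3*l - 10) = (l^2 + l/2 - 5)/(l^2 + 4*l - 5)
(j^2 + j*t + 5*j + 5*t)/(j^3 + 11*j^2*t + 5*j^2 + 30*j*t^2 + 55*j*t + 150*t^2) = (j + t)/(j^2 + 11*j*t + 30*t^2)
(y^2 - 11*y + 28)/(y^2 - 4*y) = (y - 7)/y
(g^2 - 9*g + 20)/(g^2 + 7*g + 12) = (g^2 - 9*g + 20)/(g^2 + 7*g + 12)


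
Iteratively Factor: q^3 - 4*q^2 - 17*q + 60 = (q - 5)*(q^2 + q - 12) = (q - 5)*(q + 4)*(q - 3)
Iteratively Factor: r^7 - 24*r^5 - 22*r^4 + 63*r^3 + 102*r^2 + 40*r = (r - 5)*(r^6 + 5*r^5 + r^4 - 17*r^3 - 22*r^2 - 8*r) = (r - 5)*(r + 1)*(r^5 + 4*r^4 - 3*r^3 - 14*r^2 - 8*r) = (r - 5)*(r - 2)*(r + 1)*(r^4 + 6*r^3 + 9*r^2 + 4*r) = (r - 5)*(r - 2)*(r + 1)^2*(r^3 + 5*r^2 + 4*r) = (r - 5)*(r - 2)*(r + 1)^3*(r^2 + 4*r) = (r - 5)*(r - 2)*(r + 1)^3*(r + 4)*(r)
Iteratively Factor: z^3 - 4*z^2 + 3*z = (z)*(z^2 - 4*z + 3) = z*(z - 3)*(z - 1)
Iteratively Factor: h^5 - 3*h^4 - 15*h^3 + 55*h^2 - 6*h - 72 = (h + 1)*(h^4 - 4*h^3 - 11*h^2 + 66*h - 72) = (h - 3)*(h + 1)*(h^3 - h^2 - 14*h + 24) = (h - 3)^2*(h + 1)*(h^2 + 2*h - 8) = (h - 3)^2*(h - 2)*(h + 1)*(h + 4)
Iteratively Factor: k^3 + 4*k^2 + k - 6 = (k - 1)*(k^2 + 5*k + 6) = (k - 1)*(k + 2)*(k + 3)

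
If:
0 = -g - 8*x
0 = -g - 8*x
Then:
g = -8*x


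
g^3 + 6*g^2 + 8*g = g*(g + 2)*(g + 4)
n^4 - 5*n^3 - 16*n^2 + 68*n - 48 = (n - 6)*(n - 2)*(n - 1)*(n + 4)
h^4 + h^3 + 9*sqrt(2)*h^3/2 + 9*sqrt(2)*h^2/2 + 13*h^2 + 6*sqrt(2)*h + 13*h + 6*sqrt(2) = (h + 1)*(h + sqrt(2))*(h + 3*sqrt(2)/2)*(h + 2*sqrt(2))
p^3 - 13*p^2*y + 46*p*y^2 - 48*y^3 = (p - 8*y)*(p - 3*y)*(p - 2*y)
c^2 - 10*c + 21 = (c - 7)*(c - 3)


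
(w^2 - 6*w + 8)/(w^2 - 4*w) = (w - 2)/w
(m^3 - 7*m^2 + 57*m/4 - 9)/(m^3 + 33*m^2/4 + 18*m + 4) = (4*m^3 - 28*m^2 + 57*m - 36)/(4*m^3 + 33*m^2 + 72*m + 16)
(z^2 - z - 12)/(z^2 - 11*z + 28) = (z + 3)/(z - 7)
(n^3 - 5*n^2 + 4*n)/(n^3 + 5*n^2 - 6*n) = (n - 4)/(n + 6)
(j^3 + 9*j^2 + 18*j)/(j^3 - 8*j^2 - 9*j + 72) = j*(j + 6)/(j^2 - 11*j + 24)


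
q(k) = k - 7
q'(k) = 1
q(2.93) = -4.07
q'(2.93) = 1.00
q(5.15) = -1.85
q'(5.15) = 1.00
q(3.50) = -3.50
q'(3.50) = 1.00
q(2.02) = -4.98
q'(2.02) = 1.00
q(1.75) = -5.25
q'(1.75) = 1.00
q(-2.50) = -9.50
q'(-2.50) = 1.00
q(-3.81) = -10.81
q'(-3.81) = 1.00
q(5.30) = -1.70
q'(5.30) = 1.00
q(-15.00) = -22.00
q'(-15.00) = 1.00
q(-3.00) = -10.00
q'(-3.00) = 1.00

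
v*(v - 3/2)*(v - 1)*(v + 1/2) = v^4 - 2*v^3 + v^2/4 + 3*v/4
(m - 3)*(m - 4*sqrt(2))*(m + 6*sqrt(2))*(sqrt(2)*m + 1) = sqrt(2)*m^4 - 3*sqrt(2)*m^3 + 5*m^3 - 46*sqrt(2)*m^2 - 15*m^2 - 48*m + 138*sqrt(2)*m + 144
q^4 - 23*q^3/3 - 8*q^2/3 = q^2*(q - 8)*(q + 1/3)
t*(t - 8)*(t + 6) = t^3 - 2*t^2 - 48*t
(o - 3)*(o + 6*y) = o^2 + 6*o*y - 3*o - 18*y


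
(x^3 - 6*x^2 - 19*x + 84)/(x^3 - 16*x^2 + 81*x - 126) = (x + 4)/(x - 6)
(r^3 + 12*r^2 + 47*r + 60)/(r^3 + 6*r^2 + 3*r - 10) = (r^2 + 7*r + 12)/(r^2 + r - 2)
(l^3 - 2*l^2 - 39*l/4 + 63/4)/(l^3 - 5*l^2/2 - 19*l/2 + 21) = (l - 3/2)/(l - 2)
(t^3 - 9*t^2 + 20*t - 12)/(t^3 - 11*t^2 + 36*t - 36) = (t - 1)/(t - 3)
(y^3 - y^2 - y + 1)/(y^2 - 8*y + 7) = (y^2 - 1)/(y - 7)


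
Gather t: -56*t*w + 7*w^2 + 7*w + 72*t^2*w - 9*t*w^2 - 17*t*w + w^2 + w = 72*t^2*w + t*(-9*w^2 - 73*w) + 8*w^2 + 8*w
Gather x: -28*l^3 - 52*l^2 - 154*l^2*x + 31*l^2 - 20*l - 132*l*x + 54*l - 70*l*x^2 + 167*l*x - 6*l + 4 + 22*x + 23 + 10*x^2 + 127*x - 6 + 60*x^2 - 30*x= -28*l^3 - 21*l^2 + 28*l + x^2*(70 - 70*l) + x*(-154*l^2 + 35*l + 119) + 21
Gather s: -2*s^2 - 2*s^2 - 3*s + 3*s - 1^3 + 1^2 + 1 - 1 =-4*s^2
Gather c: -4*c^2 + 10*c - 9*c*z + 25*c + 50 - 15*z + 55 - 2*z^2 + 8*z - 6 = -4*c^2 + c*(35 - 9*z) - 2*z^2 - 7*z + 99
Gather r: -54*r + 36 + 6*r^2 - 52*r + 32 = 6*r^2 - 106*r + 68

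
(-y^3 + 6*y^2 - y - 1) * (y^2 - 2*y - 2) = -y^5 + 8*y^4 - 11*y^3 - 11*y^2 + 4*y + 2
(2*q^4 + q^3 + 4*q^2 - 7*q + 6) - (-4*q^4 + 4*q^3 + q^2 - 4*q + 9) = 6*q^4 - 3*q^3 + 3*q^2 - 3*q - 3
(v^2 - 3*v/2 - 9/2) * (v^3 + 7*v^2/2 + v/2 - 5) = v^5 + 2*v^4 - 37*v^3/4 - 43*v^2/2 + 21*v/4 + 45/2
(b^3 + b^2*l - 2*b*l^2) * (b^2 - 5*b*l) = b^5 - 4*b^4*l - 7*b^3*l^2 + 10*b^2*l^3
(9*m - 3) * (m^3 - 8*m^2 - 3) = 9*m^4 - 75*m^3 + 24*m^2 - 27*m + 9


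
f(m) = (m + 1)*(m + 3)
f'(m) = 2*m + 4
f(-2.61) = -0.63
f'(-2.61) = -1.22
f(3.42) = 28.38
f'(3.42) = 10.84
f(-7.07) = 24.70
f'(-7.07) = -10.14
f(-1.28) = -0.48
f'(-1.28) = 1.44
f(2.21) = 16.72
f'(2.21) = 8.42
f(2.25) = 17.06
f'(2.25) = 8.50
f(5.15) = 50.12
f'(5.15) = 14.30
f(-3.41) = 0.99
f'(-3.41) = -2.82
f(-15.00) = 168.00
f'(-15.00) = -26.00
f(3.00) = 24.00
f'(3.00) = 10.00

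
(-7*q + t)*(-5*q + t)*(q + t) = 35*q^3 + 23*q^2*t - 11*q*t^2 + t^3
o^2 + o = o*(o + 1)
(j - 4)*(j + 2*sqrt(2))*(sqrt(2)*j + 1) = sqrt(2)*j^3 - 4*sqrt(2)*j^2 + 5*j^2 - 20*j + 2*sqrt(2)*j - 8*sqrt(2)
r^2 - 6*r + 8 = (r - 4)*(r - 2)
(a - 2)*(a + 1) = a^2 - a - 2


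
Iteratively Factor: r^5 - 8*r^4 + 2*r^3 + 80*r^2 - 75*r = (r - 1)*(r^4 - 7*r^3 - 5*r^2 + 75*r) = (r - 1)*(r + 3)*(r^3 - 10*r^2 + 25*r) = r*(r - 1)*(r + 3)*(r^2 - 10*r + 25) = r*(r - 5)*(r - 1)*(r + 3)*(r - 5)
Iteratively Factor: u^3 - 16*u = (u - 4)*(u^2 + 4*u) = (u - 4)*(u + 4)*(u)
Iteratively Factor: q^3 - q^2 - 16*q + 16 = (q - 4)*(q^2 + 3*q - 4) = (q - 4)*(q + 4)*(q - 1)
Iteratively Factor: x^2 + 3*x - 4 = (x - 1)*(x + 4)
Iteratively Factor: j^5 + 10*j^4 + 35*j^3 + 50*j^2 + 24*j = (j + 1)*(j^4 + 9*j^3 + 26*j^2 + 24*j) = (j + 1)*(j + 4)*(j^3 + 5*j^2 + 6*j) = (j + 1)*(j + 2)*(j + 4)*(j^2 + 3*j) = j*(j + 1)*(j + 2)*(j + 4)*(j + 3)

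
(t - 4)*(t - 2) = t^2 - 6*t + 8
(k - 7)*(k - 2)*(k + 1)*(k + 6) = k^4 - 2*k^3 - 43*k^2 + 44*k + 84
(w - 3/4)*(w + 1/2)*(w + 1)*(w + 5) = w^4 + 23*w^3/4 + 25*w^2/8 - 7*w/2 - 15/8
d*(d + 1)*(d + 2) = d^3 + 3*d^2 + 2*d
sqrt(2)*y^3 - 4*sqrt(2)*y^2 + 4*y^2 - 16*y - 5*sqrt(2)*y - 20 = (y - 5)*(y + 2*sqrt(2))*(sqrt(2)*y + sqrt(2))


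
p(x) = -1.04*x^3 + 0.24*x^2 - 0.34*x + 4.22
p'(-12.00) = -455.38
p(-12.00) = 1839.98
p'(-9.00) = -257.38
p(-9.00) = 784.88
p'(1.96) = -11.38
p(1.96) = -3.36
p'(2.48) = -18.34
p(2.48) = -11.01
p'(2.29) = -15.60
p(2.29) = -7.79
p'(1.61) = -7.65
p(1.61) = -0.05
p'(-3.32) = -36.32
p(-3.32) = 46.05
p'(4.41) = -58.90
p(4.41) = -81.81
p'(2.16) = -13.86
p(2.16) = -5.88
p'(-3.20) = -33.82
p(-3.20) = 41.84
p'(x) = -3.12*x^2 + 0.48*x - 0.34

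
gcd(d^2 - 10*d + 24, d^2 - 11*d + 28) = d - 4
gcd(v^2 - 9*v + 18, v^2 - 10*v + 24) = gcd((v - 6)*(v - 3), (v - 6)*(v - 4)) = v - 6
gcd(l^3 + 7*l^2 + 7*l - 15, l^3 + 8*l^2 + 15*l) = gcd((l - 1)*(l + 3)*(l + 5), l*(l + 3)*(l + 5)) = l^2 + 8*l + 15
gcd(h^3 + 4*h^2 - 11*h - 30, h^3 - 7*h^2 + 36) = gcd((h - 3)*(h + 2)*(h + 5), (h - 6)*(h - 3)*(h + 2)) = h^2 - h - 6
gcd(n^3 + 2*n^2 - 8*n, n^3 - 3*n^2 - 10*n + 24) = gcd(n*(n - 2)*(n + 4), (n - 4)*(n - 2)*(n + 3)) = n - 2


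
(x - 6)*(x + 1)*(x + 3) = x^3 - 2*x^2 - 21*x - 18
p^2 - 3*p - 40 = (p - 8)*(p + 5)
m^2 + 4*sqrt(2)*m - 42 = (m - 3*sqrt(2))*(m + 7*sqrt(2))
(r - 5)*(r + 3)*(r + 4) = r^3 + 2*r^2 - 23*r - 60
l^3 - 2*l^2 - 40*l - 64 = (l - 8)*(l + 2)*(l + 4)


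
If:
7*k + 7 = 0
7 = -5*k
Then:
No Solution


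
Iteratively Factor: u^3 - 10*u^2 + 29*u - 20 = (u - 5)*(u^2 - 5*u + 4) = (u - 5)*(u - 1)*(u - 4)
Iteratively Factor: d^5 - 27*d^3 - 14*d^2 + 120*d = (d - 2)*(d^4 + 2*d^3 - 23*d^2 - 60*d) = (d - 2)*(d + 4)*(d^3 - 2*d^2 - 15*d) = d*(d - 2)*(d + 4)*(d^2 - 2*d - 15) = d*(d - 5)*(d - 2)*(d + 4)*(d + 3)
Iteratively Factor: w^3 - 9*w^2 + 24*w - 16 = (w - 1)*(w^2 - 8*w + 16) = (w - 4)*(w - 1)*(w - 4)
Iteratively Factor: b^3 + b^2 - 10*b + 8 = (b - 2)*(b^2 + 3*b - 4) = (b - 2)*(b + 4)*(b - 1)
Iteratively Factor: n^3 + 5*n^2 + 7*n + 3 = (n + 3)*(n^2 + 2*n + 1) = (n + 1)*(n + 3)*(n + 1)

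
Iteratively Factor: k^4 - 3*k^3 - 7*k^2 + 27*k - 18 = (k - 3)*(k^3 - 7*k + 6) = (k - 3)*(k + 3)*(k^2 - 3*k + 2) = (k - 3)*(k - 1)*(k + 3)*(k - 2)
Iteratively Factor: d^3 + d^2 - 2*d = (d)*(d^2 + d - 2) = d*(d - 1)*(d + 2)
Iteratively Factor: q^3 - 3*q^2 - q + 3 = (q + 1)*(q^2 - 4*q + 3) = (q - 3)*(q + 1)*(q - 1)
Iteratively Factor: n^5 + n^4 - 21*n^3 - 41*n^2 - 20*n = (n + 1)*(n^4 - 21*n^2 - 20*n) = (n + 1)*(n + 4)*(n^3 - 4*n^2 - 5*n) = (n + 1)^2*(n + 4)*(n^2 - 5*n) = (n - 5)*(n + 1)^2*(n + 4)*(n)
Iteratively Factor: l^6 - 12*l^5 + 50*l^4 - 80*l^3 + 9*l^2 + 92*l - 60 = (l + 1)*(l^5 - 13*l^4 + 63*l^3 - 143*l^2 + 152*l - 60) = (l - 3)*(l + 1)*(l^4 - 10*l^3 + 33*l^2 - 44*l + 20) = (l - 3)*(l - 2)*(l + 1)*(l^3 - 8*l^2 + 17*l - 10) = (l - 3)*(l - 2)*(l - 1)*(l + 1)*(l^2 - 7*l + 10) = (l - 5)*(l - 3)*(l - 2)*(l - 1)*(l + 1)*(l - 2)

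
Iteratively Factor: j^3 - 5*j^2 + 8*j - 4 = (j - 2)*(j^2 - 3*j + 2) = (j - 2)^2*(j - 1)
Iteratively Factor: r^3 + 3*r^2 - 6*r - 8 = (r + 1)*(r^2 + 2*r - 8) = (r + 1)*(r + 4)*(r - 2)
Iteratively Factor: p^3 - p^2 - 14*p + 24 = (p - 3)*(p^2 + 2*p - 8) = (p - 3)*(p + 4)*(p - 2)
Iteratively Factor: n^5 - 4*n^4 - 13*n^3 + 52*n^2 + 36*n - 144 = (n - 2)*(n^4 - 2*n^3 - 17*n^2 + 18*n + 72) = (n - 2)*(n + 3)*(n^3 - 5*n^2 - 2*n + 24) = (n - 2)*(n + 2)*(n + 3)*(n^2 - 7*n + 12) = (n - 3)*(n - 2)*(n + 2)*(n + 3)*(n - 4)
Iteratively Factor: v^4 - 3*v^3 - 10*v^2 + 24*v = (v)*(v^3 - 3*v^2 - 10*v + 24) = v*(v - 2)*(v^2 - v - 12) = v*(v - 2)*(v + 3)*(v - 4)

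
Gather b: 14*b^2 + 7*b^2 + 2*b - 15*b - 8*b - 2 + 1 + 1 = 21*b^2 - 21*b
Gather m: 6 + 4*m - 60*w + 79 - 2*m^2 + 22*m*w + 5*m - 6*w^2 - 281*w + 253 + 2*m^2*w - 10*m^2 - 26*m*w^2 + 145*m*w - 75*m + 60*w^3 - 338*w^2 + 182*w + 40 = m^2*(2*w - 12) + m*(-26*w^2 + 167*w - 66) + 60*w^3 - 344*w^2 - 159*w + 378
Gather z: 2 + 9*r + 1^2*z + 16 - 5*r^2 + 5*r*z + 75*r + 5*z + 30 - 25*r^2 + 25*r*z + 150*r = -30*r^2 + 234*r + z*(30*r + 6) + 48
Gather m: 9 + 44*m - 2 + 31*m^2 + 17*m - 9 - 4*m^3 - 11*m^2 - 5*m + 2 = -4*m^3 + 20*m^2 + 56*m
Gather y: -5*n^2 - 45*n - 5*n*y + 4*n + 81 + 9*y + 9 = -5*n^2 - 41*n + y*(9 - 5*n) + 90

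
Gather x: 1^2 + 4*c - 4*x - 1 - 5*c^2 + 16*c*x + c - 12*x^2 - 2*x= -5*c^2 + 5*c - 12*x^2 + x*(16*c - 6)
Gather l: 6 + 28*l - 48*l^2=-48*l^2 + 28*l + 6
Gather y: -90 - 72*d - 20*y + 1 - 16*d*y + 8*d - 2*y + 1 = -64*d + y*(-16*d - 22) - 88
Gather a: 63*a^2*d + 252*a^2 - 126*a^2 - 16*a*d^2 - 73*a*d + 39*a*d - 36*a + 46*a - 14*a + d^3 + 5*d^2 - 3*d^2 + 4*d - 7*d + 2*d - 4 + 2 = a^2*(63*d + 126) + a*(-16*d^2 - 34*d - 4) + d^3 + 2*d^2 - d - 2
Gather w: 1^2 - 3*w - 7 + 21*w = 18*w - 6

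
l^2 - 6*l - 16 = (l - 8)*(l + 2)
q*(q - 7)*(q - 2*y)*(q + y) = q^4 - q^3*y - 7*q^3 - 2*q^2*y^2 + 7*q^2*y + 14*q*y^2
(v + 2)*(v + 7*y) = v^2 + 7*v*y + 2*v + 14*y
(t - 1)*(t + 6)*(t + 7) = t^3 + 12*t^2 + 29*t - 42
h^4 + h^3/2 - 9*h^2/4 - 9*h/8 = h*(h - 3/2)*(h + 1/2)*(h + 3/2)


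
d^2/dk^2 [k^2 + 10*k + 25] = 2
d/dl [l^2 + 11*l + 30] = 2*l + 11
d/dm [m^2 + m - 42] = 2*m + 1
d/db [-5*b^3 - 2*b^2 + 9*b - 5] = -15*b^2 - 4*b + 9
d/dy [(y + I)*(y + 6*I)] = 2*y + 7*I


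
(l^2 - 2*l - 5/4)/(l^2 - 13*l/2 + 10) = (l + 1/2)/(l - 4)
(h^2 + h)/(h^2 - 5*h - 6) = h/(h - 6)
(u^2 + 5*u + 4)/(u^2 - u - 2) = (u + 4)/(u - 2)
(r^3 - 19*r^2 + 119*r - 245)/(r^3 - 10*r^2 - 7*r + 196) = (r - 5)/(r + 4)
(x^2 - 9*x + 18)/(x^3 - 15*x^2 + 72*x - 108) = 1/(x - 6)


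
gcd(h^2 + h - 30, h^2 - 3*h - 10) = h - 5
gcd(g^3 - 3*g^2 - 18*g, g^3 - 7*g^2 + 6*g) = g^2 - 6*g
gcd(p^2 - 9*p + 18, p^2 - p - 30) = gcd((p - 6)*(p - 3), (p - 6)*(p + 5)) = p - 6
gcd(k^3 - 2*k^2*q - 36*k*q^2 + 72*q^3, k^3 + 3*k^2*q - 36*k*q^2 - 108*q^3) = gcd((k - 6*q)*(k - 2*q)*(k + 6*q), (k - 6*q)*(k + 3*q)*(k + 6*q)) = -k^2 + 36*q^2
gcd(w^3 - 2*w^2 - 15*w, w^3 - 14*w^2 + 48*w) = w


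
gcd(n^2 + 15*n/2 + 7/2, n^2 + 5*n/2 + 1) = n + 1/2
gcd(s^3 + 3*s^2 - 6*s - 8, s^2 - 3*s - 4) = s + 1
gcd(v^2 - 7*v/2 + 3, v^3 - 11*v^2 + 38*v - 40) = v - 2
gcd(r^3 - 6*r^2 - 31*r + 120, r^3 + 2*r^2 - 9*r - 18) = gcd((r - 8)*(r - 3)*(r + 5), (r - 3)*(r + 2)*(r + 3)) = r - 3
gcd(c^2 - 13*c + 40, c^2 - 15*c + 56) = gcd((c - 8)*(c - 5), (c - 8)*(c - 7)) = c - 8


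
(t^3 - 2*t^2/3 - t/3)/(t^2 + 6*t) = (3*t^2 - 2*t - 1)/(3*(t + 6))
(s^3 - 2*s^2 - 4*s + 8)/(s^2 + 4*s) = (s^3 - 2*s^2 - 4*s + 8)/(s*(s + 4))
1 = 1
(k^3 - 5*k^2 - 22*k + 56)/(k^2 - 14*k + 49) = (k^2 + 2*k - 8)/(k - 7)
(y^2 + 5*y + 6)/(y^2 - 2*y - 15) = (y + 2)/(y - 5)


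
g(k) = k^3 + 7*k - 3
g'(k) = 3*k^2 + 7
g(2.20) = 23.05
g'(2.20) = 21.52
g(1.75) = 14.61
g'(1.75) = 16.19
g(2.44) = 28.61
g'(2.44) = 24.86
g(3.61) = 69.32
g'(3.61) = 46.10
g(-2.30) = -31.27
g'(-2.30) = 22.87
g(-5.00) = -163.00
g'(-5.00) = 82.00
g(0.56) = 1.10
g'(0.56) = 7.94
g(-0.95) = -10.51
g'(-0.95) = 9.71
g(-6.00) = -261.00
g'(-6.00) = 115.00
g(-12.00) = -1815.00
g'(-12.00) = 439.00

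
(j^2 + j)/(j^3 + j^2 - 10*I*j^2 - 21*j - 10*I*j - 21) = j/(j^2 - 10*I*j - 21)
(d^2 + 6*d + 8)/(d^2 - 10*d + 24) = (d^2 + 6*d + 8)/(d^2 - 10*d + 24)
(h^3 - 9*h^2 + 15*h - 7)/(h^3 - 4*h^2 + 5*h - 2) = (h - 7)/(h - 2)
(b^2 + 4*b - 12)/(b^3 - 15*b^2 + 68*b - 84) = (b + 6)/(b^2 - 13*b + 42)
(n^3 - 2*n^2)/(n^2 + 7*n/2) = 2*n*(n - 2)/(2*n + 7)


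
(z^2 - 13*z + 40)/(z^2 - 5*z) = (z - 8)/z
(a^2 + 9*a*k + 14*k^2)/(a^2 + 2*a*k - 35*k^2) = (a + 2*k)/(a - 5*k)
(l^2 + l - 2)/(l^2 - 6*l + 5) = (l + 2)/(l - 5)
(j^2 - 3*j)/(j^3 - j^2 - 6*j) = 1/(j + 2)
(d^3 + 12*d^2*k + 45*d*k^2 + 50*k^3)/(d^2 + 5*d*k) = d + 7*k + 10*k^2/d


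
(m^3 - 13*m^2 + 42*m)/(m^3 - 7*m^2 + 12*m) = (m^2 - 13*m + 42)/(m^2 - 7*m + 12)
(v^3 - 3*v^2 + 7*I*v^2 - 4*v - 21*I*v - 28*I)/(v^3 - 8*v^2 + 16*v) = (v^2 + v*(1 + 7*I) + 7*I)/(v*(v - 4))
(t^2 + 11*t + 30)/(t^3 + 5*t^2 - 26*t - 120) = (t + 5)/(t^2 - t - 20)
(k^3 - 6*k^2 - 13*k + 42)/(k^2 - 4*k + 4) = (k^2 - 4*k - 21)/(k - 2)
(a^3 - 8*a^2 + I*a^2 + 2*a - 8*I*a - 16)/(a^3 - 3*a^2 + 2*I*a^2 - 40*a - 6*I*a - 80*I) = (a - I)/(a + 5)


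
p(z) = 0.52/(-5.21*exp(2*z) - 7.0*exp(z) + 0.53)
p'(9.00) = 0.00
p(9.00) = 0.00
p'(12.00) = 0.00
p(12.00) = 0.00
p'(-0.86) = 0.22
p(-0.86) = -0.15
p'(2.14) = 0.00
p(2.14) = -0.00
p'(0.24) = 0.05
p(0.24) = -0.03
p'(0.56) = 0.03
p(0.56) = -0.02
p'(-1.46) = 0.60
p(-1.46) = -0.38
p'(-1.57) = 0.75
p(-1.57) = -0.45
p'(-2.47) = 35.11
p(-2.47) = -5.23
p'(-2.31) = 8.88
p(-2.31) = -2.41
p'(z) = 0.52*(10.42*exp(2*z) + 7.0*exp(z))/(-5.21*exp(2*z) - 7.0*exp(z) + 0.53)^2 = (5.4184*exp(z) + 3.64)*exp(z)/(5.21*exp(2*z) + 7.0*exp(z) - 0.53)^2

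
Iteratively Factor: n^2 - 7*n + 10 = (n - 2)*(n - 5)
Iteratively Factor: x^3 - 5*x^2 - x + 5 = (x + 1)*(x^2 - 6*x + 5) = (x - 1)*(x + 1)*(x - 5)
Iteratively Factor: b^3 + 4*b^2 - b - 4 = (b + 4)*(b^2 - 1) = (b + 1)*(b + 4)*(b - 1)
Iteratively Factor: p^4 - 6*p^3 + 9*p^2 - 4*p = (p - 1)*(p^3 - 5*p^2 + 4*p) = (p - 1)^2*(p^2 - 4*p) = (p - 4)*(p - 1)^2*(p)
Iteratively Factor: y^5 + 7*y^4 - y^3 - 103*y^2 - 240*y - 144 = (y + 3)*(y^4 + 4*y^3 - 13*y^2 - 64*y - 48) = (y + 3)*(y + 4)*(y^3 - 13*y - 12) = (y + 3)^2*(y + 4)*(y^2 - 3*y - 4) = (y - 4)*(y + 3)^2*(y + 4)*(y + 1)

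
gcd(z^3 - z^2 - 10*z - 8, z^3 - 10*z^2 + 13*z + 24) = z + 1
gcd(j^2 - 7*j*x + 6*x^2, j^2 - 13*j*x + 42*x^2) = -j + 6*x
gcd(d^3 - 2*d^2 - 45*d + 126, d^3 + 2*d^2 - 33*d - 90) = d - 6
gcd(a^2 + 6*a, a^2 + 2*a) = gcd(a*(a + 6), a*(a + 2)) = a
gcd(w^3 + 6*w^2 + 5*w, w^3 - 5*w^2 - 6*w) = w^2 + w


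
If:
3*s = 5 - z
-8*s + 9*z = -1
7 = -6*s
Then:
No Solution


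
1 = 1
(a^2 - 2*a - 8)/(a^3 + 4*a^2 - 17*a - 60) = (a + 2)/(a^2 + 8*a + 15)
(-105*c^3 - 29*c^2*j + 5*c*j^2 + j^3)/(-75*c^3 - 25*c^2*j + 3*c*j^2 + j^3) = (7*c + j)/(5*c + j)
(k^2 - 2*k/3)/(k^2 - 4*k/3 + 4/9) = 3*k/(3*k - 2)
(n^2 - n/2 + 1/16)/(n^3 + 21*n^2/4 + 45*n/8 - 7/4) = (4*n - 1)/(2*(2*n^2 + 11*n + 14))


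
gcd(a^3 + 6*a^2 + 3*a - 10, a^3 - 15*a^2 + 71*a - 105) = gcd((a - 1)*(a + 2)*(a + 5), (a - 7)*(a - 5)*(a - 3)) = 1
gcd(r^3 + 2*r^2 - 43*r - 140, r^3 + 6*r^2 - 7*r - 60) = r^2 + 9*r + 20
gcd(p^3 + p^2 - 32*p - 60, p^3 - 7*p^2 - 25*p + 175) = p + 5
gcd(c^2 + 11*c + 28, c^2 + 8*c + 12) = 1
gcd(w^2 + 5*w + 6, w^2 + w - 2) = w + 2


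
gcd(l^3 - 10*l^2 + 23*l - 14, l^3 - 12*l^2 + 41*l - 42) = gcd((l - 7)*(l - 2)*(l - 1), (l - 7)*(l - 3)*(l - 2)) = l^2 - 9*l + 14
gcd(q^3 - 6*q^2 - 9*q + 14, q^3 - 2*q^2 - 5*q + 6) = q^2 + q - 2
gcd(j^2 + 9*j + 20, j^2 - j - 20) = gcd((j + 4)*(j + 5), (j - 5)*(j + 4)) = j + 4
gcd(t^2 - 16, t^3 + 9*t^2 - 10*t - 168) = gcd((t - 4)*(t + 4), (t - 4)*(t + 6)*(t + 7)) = t - 4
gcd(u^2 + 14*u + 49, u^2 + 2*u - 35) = u + 7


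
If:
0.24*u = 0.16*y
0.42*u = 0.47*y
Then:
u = 0.00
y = 0.00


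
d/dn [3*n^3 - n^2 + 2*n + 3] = 9*n^2 - 2*n + 2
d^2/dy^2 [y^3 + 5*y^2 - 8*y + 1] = 6*y + 10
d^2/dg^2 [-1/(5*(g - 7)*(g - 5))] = 2*(-(g - 7)^2 - (g - 7)*(g - 5) - (g - 5)^2)/(5*(g - 7)^3*(g - 5)^3)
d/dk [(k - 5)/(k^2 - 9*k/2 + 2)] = 2*(-2*k^2 + 20*k - 41)/(4*k^4 - 36*k^3 + 97*k^2 - 72*k + 16)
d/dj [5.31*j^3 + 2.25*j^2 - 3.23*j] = 15.93*j^2 + 4.5*j - 3.23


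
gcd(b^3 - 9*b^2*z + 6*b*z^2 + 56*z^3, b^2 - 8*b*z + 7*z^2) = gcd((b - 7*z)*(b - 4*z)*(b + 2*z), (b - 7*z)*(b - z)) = -b + 7*z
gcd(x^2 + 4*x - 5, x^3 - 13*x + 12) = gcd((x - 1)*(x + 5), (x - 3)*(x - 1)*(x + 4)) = x - 1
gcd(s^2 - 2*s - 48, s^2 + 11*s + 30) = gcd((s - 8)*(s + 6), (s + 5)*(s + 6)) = s + 6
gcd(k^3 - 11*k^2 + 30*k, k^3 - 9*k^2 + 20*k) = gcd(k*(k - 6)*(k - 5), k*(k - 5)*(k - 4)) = k^2 - 5*k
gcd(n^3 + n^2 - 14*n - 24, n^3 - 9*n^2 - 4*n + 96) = n^2 - n - 12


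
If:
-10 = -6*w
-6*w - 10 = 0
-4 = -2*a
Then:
No Solution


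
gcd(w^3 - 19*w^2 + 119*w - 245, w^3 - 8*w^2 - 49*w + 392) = w - 7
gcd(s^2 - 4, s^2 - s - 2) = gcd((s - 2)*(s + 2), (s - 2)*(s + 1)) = s - 2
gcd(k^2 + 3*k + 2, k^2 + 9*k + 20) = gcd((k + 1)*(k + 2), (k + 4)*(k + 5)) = 1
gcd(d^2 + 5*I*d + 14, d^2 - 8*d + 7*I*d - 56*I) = d + 7*I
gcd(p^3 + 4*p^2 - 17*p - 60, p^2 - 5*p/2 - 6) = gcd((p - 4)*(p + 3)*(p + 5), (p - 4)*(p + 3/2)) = p - 4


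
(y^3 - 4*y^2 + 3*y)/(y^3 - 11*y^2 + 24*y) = (y - 1)/(y - 8)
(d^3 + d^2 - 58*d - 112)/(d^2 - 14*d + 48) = (d^2 + 9*d + 14)/(d - 6)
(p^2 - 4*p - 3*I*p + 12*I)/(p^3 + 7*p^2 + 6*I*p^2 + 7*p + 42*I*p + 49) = (p^2 + p*(-4 - 3*I) + 12*I)/(p^3 + p^2*(7 + 6*I) + p*(7 + 42*I) + 49)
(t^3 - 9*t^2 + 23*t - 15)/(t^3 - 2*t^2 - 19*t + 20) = (t - 3)/(t + 4)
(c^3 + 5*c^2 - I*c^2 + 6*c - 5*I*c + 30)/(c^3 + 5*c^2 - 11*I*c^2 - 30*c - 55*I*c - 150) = (c^2 - I*c + 6)/(c^2 - 11*I*c - 30)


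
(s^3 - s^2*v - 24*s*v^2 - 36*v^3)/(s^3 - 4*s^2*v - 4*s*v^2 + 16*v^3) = (s^2 - 3*s*v - 18*v^2)/(s^2 - 6*s*v + 8*v^2)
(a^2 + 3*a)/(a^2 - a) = (a + 3)/(a - 1)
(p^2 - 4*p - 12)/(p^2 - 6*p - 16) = (p - 6)/(p - 8)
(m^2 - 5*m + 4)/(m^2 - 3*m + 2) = (m - 4)/(m - 2)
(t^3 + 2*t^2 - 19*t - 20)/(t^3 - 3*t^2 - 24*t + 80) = (t + 1)/(t - 4)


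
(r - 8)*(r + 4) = r^2 - 4*r - 32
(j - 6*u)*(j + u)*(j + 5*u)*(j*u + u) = j^4*u + j^3*u - 31*j^2*u^3 - 30*j*u^4 - 31*j*u^3 - 30*u^4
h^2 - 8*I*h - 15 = (h - 5*I)*(h - 3*I)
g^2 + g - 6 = (g - 2)*(g + 3)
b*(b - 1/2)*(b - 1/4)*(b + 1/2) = b^4 - b^3/4 - b^2/4 + b/16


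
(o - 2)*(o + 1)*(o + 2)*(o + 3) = o^4 + 4*o^3 - o^2 - 16*o - 12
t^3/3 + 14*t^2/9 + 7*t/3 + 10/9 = (t/3 + 1/3)*(t + 5/3)*(t + 2)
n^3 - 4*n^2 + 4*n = n*(n - 2)^2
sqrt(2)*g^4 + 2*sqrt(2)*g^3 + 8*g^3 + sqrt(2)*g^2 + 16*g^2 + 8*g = g*(g + 1)*(g + 4*sqrt(2))*(sqrt(2)*g + sqrt(2))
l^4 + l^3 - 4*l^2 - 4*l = l*(l - 2)*(l + 1)*(l + 2)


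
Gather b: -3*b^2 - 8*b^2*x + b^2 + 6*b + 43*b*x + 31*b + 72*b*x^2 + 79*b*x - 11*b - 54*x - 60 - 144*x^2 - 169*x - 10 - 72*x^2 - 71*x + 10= b^2*(-8*x - 2) + b*(72*x^2 + 122*x + 26) - 216*x^2 - 294*x - 60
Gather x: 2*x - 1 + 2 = 2*x + 1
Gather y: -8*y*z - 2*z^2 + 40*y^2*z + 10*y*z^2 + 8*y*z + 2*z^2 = 40*y^2*z + 10*y*z^2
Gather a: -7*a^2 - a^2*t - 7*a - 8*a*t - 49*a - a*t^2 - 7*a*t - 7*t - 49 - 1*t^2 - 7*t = a^2*(-t - 7) + a*(-t^2 - 15*t - 56) - t^2 - 14*t - 49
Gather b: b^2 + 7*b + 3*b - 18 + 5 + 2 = b^2 + 10*b - 11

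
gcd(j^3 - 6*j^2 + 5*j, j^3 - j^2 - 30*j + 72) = 1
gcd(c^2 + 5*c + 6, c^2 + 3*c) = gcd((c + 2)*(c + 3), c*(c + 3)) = c + 3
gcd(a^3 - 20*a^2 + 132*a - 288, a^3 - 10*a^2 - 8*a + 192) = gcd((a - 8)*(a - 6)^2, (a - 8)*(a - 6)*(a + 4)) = a^2 - 14*a + 48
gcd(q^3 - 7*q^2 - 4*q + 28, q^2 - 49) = q - 7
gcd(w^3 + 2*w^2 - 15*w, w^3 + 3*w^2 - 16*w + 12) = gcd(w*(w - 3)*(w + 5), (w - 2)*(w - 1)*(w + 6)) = 1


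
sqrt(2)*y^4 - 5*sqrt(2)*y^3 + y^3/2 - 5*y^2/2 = y^2*(y - 5)*(sqrt(2)*y + 1/2)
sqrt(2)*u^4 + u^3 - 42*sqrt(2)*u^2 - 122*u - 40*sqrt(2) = (u - 5*sqrt(2))*(u + sqrt(2))*(u + 4*sqrt(2))*(sqrt(2)*u + 1)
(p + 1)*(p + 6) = p^2 + 7*p + 6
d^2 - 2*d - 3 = (d - 3)*(d + 1)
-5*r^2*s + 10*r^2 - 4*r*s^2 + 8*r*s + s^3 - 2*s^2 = (-5*r + s)*(r + s)*(s - 2)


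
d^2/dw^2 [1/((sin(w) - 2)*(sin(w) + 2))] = 2*(-2*sin(w)^4 - 5*sin(w)^2 + 4)/((sin(w) - 2)^3*(sin(w) + 2)^3)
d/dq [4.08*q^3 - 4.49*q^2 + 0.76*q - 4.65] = 12.24*q^2 - 8.98*q + 0.76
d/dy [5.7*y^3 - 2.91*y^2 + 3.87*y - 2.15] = 17.1*y^2 - 5.82*y + 3.87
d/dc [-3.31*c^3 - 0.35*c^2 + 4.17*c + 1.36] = -9.93*c^2 - 0.7*c + 4.17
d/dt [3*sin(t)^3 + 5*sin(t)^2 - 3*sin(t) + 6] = (9*sin(t)^2 + 10*sin(t) - 3)*cos(t)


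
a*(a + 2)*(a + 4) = a^3 + 6*a^2 + 8*a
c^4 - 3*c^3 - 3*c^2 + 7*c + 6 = (c - 3)*(c - 2)*(c + 1)^2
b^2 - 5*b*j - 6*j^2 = (b - 6*j)*(b + j)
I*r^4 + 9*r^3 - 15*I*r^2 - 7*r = r*(r - 7*I)*(r - I)*(I*r + 1)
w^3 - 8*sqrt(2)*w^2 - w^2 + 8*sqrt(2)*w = w*(w - 1)*(w - 8*sqrt(2))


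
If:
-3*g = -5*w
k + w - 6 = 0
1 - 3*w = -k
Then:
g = 35/12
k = 17/4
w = 7/4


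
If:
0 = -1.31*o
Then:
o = 0.00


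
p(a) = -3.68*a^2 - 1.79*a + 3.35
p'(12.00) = -90.11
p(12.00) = -548.05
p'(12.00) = -90.11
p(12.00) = -548.05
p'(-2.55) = 16.98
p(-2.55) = -16.01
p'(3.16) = -25.05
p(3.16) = -39.05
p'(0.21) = -3.34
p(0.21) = 2.81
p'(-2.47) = 16.39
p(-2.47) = -14.68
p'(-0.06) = -1.35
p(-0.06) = 3.44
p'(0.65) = -6.57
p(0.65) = 0.63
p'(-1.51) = 9.32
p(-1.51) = -2.34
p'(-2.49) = 16.54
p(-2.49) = -15.01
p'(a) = -7.36*a - 1.79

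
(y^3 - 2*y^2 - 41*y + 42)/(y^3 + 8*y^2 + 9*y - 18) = (y - 7)/(y + 3)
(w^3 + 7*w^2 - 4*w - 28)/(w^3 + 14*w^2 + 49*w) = (w^2 - 4)/(w*(w + 7))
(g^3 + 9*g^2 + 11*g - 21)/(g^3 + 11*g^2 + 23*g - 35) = (g + 3)/(g + 5)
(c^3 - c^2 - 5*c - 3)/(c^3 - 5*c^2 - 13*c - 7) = (c - 3)/(c - 7)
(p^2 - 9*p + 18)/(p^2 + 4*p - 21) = (p - 6)/(p + 7)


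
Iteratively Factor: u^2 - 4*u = (u - 4)*(u)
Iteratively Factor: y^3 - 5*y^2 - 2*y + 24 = (y - 3)*(y^2 - 2*y - 8) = (y - 4)*(y - 3)*(y + 2)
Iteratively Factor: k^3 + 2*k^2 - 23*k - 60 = (k + 3)*(k^2 - k - 20) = (k - 5)*(k + 3)*(k + 4)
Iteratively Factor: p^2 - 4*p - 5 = (p + 1)*(p - 5)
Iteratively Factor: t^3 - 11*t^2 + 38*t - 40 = (t - 4)*(t^2 - 7*t + 10) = (t - 5)*(t - 4)*(t - 2)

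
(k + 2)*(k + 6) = k^2 + 8*k + 12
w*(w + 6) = w^2 + 6*w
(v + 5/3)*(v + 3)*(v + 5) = v^3 + 29*v^2/3 + 85*v/3 + 25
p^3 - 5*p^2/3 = p^2*(p - 5/3)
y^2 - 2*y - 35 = (y - 7)*(y + 5)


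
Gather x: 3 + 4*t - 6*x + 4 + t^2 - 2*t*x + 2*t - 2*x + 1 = t^2 + 6*t + x*(-2*t - 8) + 8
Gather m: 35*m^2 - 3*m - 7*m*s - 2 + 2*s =35*m^2 + m*(-7*s - 3) + 2*s - 2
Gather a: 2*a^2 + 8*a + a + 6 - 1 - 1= 2*a^2 + 9*a + 4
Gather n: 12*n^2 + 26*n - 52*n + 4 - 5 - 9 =12*n^2 - 26*n - 10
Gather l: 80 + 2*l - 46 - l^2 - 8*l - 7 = -l^2 - 6*l + 27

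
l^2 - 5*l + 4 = (l - 4)*(l - 1)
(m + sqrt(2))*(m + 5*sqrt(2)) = m^2 + 6*sqrt(2)*m + 10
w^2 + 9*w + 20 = (w + 4)*(w + 5)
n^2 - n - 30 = (n - 6)*(n + 5)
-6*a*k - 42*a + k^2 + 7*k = (-6*a + k)*(k + 7)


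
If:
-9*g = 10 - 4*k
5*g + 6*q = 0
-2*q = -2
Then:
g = -6/5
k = -1/5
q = 1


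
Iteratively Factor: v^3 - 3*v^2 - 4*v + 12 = (v - 3)*(v^2 - 4) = (v - 3)*(v - 2)*(v + 2)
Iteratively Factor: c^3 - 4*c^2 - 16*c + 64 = (c + 4)*(c^2 - 8*c + 16) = (c - 4)*(c + 4)*(c - 4)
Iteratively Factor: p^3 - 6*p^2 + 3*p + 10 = (p - 5)*(p^2 - p - 2) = (p - 5)*(p - 2)*(p + 1)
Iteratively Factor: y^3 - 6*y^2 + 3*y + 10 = (y - 5)*(y^2 - y - 2) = (y - 5)*(y - 2)*(y + 1)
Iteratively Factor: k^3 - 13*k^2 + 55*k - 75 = (k - 5)*(k^2 - 8*k + 15) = (k - 5)^2*(k - 3)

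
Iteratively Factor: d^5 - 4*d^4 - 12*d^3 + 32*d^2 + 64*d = (d + 2)*(d^4 - 6*d^3 + 32*d) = (d + 2)^2*(d^3 - 8*d^2 + 16*d) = d*(d + 2)^2*(d^2 - 8*d + 16) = d*(d - 4)*(d + 2)^2*(d - 4)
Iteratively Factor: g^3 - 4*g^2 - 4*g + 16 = (g - 4)*(g^2 - 4) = (g - 4)*(g + 2)*(g - 2)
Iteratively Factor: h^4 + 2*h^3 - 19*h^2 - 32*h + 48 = (h - 4)*(h^3 + 6*h^2 + 5*h - 12) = (h - 4)*(h + 4)*(h^2 + 2*h - 3) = (h - 4)*(h - 1)*(h + 4)*(h + 3)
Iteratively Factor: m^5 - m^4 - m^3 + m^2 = (m - 1)*(m^4 - m^2) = (m - 1)*(m + 1)*(m^3 - m^2) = m*(m - 1)*(m + 1)*(m^2 - m) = m^2*(m - 1)*(m + 1)*(m - 1)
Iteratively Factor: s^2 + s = (s)*(s + 1)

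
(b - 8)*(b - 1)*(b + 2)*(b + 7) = b^4 - 59*b^2 - 54*b + 112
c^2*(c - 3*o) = c^3 - 3*c^2*o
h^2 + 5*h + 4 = (h + 1)*(h + 4)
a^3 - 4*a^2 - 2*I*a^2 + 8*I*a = a*(a - 4)*(a - 2*I)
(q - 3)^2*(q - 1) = q^3 - 7*q^2 + 15*q - 9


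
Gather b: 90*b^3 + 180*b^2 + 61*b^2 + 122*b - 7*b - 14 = 90*b^3 + 241*b^2 + 115*b - 14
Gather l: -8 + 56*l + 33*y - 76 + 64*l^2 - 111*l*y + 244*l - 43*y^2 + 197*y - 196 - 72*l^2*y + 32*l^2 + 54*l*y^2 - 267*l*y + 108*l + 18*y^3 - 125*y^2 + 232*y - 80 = l^2*(96 - 72*y) + l*(54*y^2 - 378*y + 408) + 18*y^3 - 168*y^2 + 462*y - 360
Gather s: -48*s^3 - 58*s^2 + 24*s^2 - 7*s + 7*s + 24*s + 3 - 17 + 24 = -48*s^3 - 34*s^2 + 24*s + 10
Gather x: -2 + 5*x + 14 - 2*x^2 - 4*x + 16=-2*x^2 + x + 28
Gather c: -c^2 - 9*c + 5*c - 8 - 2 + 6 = -c^2 - 4*c - 4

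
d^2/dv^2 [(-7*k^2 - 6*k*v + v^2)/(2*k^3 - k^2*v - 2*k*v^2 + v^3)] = 2*(-43*k^3 + 57*k^2*v - 21*k*v^2 + v^3)/(8*k^6 - 36*k^5*v + 66*k^4*v^2 - 63*k^3*v^3 + 33*k^2*v^4 - 9*k*v^5 + v^6)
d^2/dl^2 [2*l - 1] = 0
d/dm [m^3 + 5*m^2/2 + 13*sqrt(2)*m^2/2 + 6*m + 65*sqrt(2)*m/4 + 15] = 3*m^2 + 5*m + 13*sqrt(2)*m + 6 + 65*sqrt(2)/4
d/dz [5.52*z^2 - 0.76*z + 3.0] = 11.04*z - 0.76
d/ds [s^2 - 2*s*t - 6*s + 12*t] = 2*s - 2*t - 6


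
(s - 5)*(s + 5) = s^2 - 25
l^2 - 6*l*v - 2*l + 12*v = (l - 2)*(l - 6*v)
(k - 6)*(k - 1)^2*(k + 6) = k^4 - 2*k^3 - 35*k^2 + 72*k - 36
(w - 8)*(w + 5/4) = w^2 - 27*w/4 - 10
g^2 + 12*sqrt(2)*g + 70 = (g + 5*sqrt(2))*(g + 7*sqrt(2))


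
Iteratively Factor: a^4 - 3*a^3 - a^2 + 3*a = (a - 1)*(a^3 - 2*a^2 - 3*a) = (a - 3)*(a - 1)*(a^2 + a) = (a - 3)*(a - 1)*(a + 1)*(a)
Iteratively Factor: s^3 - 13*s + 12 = (s - 3)*(s^2 + 3*s - 4) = (s - 3)*(s + 4)*(s - 1)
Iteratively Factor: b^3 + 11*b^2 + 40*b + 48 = (b + 3)*(b^2 + 8*b + 16) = (b + 3)*(b + 4)*(b + 4)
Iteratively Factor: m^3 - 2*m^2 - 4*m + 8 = (m + 2)*(m^2 - 4*m + 4) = (m - 2)*(m + 2)*(m - 2)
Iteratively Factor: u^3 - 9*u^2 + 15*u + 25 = (u - 5)*(u^2 - 4*u - 5) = (u - 5)*(u + 1)*(u - 5)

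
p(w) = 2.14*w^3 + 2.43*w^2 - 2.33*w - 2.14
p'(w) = 6.42*w^2 + 4.86*w - 2.33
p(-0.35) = -1.12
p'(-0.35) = -3.24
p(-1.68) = -1.51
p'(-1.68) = 7.63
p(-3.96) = -87.70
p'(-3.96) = 79.10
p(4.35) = 209.86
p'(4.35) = 140.29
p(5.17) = 346.49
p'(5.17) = 194.40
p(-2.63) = -18.13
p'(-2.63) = 29.29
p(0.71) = -1.80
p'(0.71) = 4.36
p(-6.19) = -402.17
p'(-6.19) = 213.58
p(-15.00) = -6642.94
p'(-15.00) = 1369.27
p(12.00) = 4017.74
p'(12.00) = 980.47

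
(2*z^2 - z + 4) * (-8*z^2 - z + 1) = -16*z^4 + 6*z^3 - 29*z^2 - 5*z + 4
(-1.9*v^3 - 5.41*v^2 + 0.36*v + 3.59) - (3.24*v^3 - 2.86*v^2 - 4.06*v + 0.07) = -5.14*v^3 - 2.55*v^2 + 4.42*v + 3.52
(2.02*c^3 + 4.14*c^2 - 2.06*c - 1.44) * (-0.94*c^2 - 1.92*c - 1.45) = -1.8988*c^5 - 7.77*c^4 - 8.9414*c^3 - 0.694199999999999*c^2 + 5.7518*c + 2.088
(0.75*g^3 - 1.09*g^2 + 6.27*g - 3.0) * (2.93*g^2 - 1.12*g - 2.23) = 2.1975*g^5 - 4.0337*g^4 + 17.9194*g^3 - 13.3817*g^2 - 10.6221*g + 6.69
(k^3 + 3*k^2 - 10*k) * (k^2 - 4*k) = k^5 - k^4 - 22*k^3 + 40*k^2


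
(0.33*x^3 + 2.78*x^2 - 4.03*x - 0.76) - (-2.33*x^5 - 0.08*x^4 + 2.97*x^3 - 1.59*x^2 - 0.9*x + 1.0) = 2.33*x^5 + 0.08*x^4 - 2.64*x^3 + 4.37*x^2 - 3.13*x - 1.76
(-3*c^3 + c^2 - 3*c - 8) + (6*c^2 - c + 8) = -3*c^3 + 7*c^2 - 4*c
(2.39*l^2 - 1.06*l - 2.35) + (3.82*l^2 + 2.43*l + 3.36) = 6.21*l^2 + 1.37*l + 1.01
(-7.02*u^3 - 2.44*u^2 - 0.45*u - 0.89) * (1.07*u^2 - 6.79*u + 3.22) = -7.5114*u^5 + 45.055*u^4 - 6.5183*u^3 - 5.7536*u^2 + 4.5941*u - 2.8658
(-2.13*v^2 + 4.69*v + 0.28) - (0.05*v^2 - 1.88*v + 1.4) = -2.18*v^2 + 6.57*v - 1.12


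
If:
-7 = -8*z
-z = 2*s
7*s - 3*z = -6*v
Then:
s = -7/16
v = 91/96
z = 7/8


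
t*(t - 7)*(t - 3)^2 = t^4 - 13*t^3 + 51*t^2 - 63*t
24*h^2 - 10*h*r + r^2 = (-6*h + r)*(-4*h + r)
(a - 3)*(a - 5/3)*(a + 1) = a^3 - 11*a^2/3 + a/3 + 5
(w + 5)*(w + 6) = w^2 + 11*w + 30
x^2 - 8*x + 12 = (x - 6)*(x - 2)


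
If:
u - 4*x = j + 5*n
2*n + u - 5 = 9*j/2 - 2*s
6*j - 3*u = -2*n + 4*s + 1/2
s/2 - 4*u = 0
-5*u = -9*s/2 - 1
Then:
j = -383/651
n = 1259/868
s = -8/31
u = -1/31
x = -2491/1488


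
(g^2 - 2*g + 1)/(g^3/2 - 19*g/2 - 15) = 2*(-g^2 + 2*g - 1)/(-g^3 + 19*g + 30)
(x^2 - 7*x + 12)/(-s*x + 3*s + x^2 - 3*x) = (x - 4)/(-s + x)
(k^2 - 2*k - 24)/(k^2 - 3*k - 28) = (k - 6)/(k - 7)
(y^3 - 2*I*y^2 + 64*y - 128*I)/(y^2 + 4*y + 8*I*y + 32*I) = (y^2 - 10*I*y - 16)/(y + 4)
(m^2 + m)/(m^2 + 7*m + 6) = m/(m + 6)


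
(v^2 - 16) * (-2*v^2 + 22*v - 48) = -2*v^4 + 22*v^3 - 16*v^2 - 352*v + 768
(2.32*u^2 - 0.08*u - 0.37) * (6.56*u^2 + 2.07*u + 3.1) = 15.2192*u^4 + 4.2776*u^3 + 4.5992*u^2 - 1.0139*u - 1.147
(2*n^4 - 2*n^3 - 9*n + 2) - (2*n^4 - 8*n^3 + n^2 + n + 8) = 6*n^3 - n^2 - 10*n - 6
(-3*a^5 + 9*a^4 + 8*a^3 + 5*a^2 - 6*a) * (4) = -12*a^5 + 36*a^4 + 32*a^3 + 20*a^2 - 24*a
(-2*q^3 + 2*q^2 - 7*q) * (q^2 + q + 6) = -2*q^5 - 17*q^3 + 5*q^2 - 42*q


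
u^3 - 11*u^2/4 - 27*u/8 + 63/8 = (u - 3)*(u - 3/2)*(u + 7/4)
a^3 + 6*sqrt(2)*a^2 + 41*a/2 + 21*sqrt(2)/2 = (a + sqrt(2))*(a + 3*sqrt(2)/2)*(a + 7*sqrt(2)/2)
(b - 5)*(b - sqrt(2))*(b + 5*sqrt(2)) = b^3 - 5*b^2 + 4*sqrt(2)*b^2 - 20*sqrt(2)*b - 10*b + 50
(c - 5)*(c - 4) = c^2 - 9*c + 20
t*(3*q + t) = 3*q*t + t^2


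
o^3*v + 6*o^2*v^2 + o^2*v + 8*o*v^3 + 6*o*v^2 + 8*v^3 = (o + 2*v)*(o + 4*v)*(o*v + v)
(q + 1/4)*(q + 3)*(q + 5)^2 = q^4 + 53*q^3/4 + 233*q^2/4 + 355*q/4 + 75/4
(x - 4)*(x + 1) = x^2 - 3*x - 4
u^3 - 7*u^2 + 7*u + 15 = (u - 5)*(u - 3)*(u + 1)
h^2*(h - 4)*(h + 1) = h^4 - 3*h^3 - 4*h^2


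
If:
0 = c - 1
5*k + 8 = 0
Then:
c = 1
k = -8/5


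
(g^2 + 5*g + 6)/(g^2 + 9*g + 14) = (g + 3)/(g + 7)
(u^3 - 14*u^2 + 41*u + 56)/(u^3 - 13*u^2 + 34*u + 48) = (u - 7)/(u - 6)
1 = 1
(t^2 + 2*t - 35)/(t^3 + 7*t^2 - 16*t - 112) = (t - 5)/(t^2 - 16)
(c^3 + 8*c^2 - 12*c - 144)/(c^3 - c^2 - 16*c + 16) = (c^2 + 12*c + 36)/(c^2 + 3*c - 4)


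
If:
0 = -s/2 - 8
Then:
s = -16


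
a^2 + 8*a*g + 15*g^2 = (a + 3*g)*(a + 5*g)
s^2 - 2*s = s*(s - 2)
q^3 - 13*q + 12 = (q - 3)*(q - 1)*(q + 4)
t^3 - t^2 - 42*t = t*(t - 7)*(t + 6)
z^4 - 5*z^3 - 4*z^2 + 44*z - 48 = (z - 4)*(z - 2)^2*(z + 3)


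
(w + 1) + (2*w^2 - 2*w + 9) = 2*w^2 - w + 10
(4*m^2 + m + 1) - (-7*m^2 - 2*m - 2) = 11*m^2 + 3*m + 3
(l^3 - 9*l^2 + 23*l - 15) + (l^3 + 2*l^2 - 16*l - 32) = 2*l^3 - 7*l^2 + 7*l - 47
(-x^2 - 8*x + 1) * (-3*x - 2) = 3*x^3 + 26*x^2 + 13*x - 2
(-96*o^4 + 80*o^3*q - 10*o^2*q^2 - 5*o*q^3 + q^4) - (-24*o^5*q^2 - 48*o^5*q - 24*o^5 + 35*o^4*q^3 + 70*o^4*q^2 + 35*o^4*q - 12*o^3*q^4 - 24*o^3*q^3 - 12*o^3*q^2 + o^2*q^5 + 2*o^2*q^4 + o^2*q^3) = 24*o^5*q^2 + 48*o^5*q + 24*o^5 - 35*o^4*q^3 - 70*o^4*q^2 - 35*o^4*q - 96*o^4 + 12*o^3*q^4 + 24*o^3*q^3 + 12*o^3*q^2 + 80*o^3*q - o^2*q^5 - 2*o^2*q^4 - o^2*q^3 - 10*o^2*q^2 - 5*o*q^3 + q^4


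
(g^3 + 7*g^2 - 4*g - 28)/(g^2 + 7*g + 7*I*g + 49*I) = (g^2 - 4)/(g + 7*I)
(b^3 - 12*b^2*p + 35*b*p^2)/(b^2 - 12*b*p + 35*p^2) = b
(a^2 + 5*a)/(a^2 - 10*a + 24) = a*(a + 5)/(a^2 - 10*a + 24)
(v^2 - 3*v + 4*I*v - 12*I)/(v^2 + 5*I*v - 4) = (v - 3)/(v + I)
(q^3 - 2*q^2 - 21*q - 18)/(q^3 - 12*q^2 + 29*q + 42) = (q + 3)/(q - 7)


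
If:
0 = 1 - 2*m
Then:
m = 1/2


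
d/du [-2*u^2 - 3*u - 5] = -4*u - 3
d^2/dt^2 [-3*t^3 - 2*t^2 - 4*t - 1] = -18*t - 4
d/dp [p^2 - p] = 2*p - 1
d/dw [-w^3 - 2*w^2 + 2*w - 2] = -3*w^2 - 4*w + 2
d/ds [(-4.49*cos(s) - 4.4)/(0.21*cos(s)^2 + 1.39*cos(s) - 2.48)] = (0.9429*sin(s)^2 - 1.848*cos(s) - 18.1941)*sin(s)/(0.21*cos(s)^2 + 1.39*cos(s) - 2.48)^2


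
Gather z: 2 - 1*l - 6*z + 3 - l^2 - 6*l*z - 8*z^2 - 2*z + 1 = -l^2 - l - 8*z^2 + z*(-6*l - 8) + 6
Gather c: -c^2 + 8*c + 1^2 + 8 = -c^2 + 8*c + 9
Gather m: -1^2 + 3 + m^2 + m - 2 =m^2 + m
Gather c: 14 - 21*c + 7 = 21 - 21*c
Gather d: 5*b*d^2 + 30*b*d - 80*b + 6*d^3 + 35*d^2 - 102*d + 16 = -80*b + 6*d^3 + d^2*(5*b + 35) + d*(30*b - 102) + 16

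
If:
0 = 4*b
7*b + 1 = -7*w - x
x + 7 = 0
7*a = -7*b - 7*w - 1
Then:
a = -1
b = 0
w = 6/7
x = -7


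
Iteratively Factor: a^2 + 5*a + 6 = (a + 3)*(a + 2)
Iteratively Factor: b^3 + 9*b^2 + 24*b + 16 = (b + 4)*(b^2 + 5*b + 4) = (b + 1)*(b + 4)*(b + 4)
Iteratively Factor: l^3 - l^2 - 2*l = (l + 1)*(l^2 - 2*l) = l*(l + 1)*(l - 2)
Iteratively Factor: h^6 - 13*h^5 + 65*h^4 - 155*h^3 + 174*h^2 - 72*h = (h)*(h^5 - 13*h^4 + 65*h^3 - 155*h^2 + 174*h - 72) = h*(h - 2)*(h^4 - 11*h^3 + 43*h^2 - 69*h + 36) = h*(h - 4)*(h - 2)*(h^3 - 7*h^2 + 15*h - 9) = h*(h - 4)*(h - 3)*(h - 2)*(h^2 - 4*h + 3) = h*(h - 4)*(h - 3)^2*(h - 2)*(h - 1)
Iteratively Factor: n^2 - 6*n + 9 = (n - 3)*(n - 3)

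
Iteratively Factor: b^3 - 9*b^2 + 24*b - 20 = (b - 5)*(b^2 - 4*b + 4) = (b - 5)*(b - 2)*(b - 2)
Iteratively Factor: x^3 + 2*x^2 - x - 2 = (x + 1)*(x^2 + x - 2) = (x - 1)*(x + 1)*(x + 2)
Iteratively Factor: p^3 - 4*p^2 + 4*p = (p - 2)*(p^2 - 2*p) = p*(p - 2)*(p - 2)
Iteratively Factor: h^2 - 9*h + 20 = (h - 5)*(h - 4)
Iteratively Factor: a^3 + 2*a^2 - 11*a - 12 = (a - 3)*(a^2 + 5*a + 4) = (a - 3)*(a + 1)*(a + 4)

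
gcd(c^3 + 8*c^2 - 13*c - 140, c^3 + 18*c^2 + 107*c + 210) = c^2 + 12*c + 35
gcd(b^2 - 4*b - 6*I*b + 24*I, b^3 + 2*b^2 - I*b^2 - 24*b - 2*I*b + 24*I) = b - 4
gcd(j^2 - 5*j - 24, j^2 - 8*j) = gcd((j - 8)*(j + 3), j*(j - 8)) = j - 8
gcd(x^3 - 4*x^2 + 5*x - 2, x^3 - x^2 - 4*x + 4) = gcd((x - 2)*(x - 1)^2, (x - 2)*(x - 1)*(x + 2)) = x^2 - 3*x + 2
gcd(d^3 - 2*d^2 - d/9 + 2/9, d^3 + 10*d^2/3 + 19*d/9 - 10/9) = d - 1/3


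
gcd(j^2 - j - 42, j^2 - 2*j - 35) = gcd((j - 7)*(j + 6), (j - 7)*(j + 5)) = j - 7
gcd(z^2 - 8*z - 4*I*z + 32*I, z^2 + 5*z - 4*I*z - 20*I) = z - 4*I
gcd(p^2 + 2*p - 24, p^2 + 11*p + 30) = p + 6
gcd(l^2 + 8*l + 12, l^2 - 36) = l + 6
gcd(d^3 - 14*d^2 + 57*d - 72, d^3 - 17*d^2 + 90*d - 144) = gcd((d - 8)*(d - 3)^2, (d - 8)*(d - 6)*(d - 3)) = d^2 - 11*d + 24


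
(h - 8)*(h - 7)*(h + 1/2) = h^3 - 29*h^2/2 + 97*h/2 + 28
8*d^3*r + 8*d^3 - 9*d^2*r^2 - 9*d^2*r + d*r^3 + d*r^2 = (-8*d + r)*(-d + r)*(d*r + d)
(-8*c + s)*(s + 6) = -8*c*s - 48*c + s^2 + 6*s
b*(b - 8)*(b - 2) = b^3 - 10*b^2 + 16*b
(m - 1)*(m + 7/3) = m^2 + 4*m/3 - 7/3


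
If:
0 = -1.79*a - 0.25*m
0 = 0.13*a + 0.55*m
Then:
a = 0.00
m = 0.00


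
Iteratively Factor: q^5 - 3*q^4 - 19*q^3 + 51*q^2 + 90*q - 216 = (q - 4)*(q^4 + q^3 - 15*q^2 - 9*q + 54) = (q - 4)*(q + 3)*(q^3 - 2*q^2 - 9*q + 18) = (q - 4)*(q - 3)*(q + 3)*(q^2 + q - 6) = (q - 4)*(q - 3)*(q - 2)*(q + 3)*(q + 3)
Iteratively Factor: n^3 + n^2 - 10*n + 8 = (n - 2)*(n^2 + 3*n - 4) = (n - 2)*(n - 1)*(n + 4)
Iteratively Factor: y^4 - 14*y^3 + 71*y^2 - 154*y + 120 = (y - 5)*(y^3 - 9*y^2 + 26*y - 24) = (y - 5)*(y - 3)*(y^2 - 6*y + 8) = (y - 5)*(y - 3)*(y - 2)*(y - 4)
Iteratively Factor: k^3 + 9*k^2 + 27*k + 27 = (k + 3)*(k^2 + 6*k + 9) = (k + 3)^2*(k + 3)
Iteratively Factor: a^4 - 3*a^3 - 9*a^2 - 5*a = (a)*(a^3 - 3*a^2 - 9*a - 5) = a*(a + 1)*(a^2 - 4*a - 5) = a*(a + 1)^2*(a - 5)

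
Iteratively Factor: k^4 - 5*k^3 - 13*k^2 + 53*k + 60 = (k + 3)*(k^3 - 8*k^2 + 11*k + 20) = (k - 5)*(k + 3)*(k^2 - 3*k - 4) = (k - 5)*(k - 4)*(k + 3)*(k + 1)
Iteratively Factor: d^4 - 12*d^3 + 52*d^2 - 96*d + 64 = (d - 2)*(d^3 - 10*d^2 + 32*d - 32) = (d - 4)*(d - 2)*(d^2 - 6*d + 8) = (d - 4)*(d - 2)^2*(d - 4)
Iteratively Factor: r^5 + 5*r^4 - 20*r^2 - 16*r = (r + 4)*(r^4 + r^3 - 4*r^2 - 4*r) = r*(r + 4)*(r^3 + r^2 - 4*r - 4) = r*(r + 2)*(r + 4)*(r^2 - r - 2) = r*(r + 1)*(r + 2)*(r + 4)*(r - 2)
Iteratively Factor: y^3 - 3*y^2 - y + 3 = (y - 1)*(y^2 - 2*y - 3) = (y - 3)*(y - 1)*(y + 1)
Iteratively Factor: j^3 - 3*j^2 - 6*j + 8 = (j - 4)*(j^2 + j - 2) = (j - 4)*(j + 2)*(j - 1)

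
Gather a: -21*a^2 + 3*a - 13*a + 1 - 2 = -21*a^2 - 10*a - 1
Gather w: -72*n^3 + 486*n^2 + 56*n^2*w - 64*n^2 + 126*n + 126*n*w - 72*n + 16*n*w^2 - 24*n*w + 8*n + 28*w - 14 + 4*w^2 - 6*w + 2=-72*n^3 + 422*n^2 + 62*n + w^2*(16*n + 4) + w*(56*n^2 + 102*n + 22) - 12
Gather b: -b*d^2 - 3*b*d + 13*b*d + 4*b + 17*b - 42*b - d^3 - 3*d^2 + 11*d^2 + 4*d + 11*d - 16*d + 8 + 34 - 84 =b*(-d^2 + 10*d - 21) - d^3 + 8*d^2 - d - 42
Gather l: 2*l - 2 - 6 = 2*l - 8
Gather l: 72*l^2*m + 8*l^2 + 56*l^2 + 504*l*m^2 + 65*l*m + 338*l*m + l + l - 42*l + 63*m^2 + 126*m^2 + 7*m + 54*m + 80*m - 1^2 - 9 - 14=l^2*(72*m + 64) + l*(504*m^2 + 403*m - 40) + 189*m^2 + 141*m - 24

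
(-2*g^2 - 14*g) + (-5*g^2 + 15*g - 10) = -7*g^2 + g - 10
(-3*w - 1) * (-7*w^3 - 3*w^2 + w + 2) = 21*w^4 + 16*w^3 - 7*w - 2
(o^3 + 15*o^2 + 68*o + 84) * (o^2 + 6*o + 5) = o^5 + 21*o^4 + 163*o^3 + 567*o^2 + 844*o + 420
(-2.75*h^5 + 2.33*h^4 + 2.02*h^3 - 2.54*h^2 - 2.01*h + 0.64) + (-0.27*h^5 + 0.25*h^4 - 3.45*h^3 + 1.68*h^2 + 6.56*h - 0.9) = -3.02*h^5 + 2.58*h^4 - 1.43*h^3 - 0.86*h^2 + 4.55*h - 0.26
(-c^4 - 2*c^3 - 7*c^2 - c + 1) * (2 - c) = c^5 + 3*c^3 - 13*c^2 - 3*c + 2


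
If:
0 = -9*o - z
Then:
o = -z/9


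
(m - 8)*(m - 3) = m^2 - 11*m + 24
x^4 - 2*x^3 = x^3*(x - 2)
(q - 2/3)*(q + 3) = q^2 + 7*q/3 - 2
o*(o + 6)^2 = o^3 + 12*o^2 + 36*o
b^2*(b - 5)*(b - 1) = b^4 - 6*b^3 + 5*b^2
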